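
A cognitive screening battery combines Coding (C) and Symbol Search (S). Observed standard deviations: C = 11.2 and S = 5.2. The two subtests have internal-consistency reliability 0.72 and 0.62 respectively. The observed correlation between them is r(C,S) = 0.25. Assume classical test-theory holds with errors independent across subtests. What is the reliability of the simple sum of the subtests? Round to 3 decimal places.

0.750

Var(C+S) = 11.2² + 5.2² + 2·[11.2·5.2·0.25] = 152.48 + 29.12 = 181.6.
Under uncorrelated errors the observed covariances equal the true-score covariances, so only the own-variance terms attenuate.
True-score variance = [11.2²·0.72 + 5.2²·0.62] + 29.12 = 107.082 + 29.12 = 136.202.
Reliability = 136.202 / 181.6 = 0.750.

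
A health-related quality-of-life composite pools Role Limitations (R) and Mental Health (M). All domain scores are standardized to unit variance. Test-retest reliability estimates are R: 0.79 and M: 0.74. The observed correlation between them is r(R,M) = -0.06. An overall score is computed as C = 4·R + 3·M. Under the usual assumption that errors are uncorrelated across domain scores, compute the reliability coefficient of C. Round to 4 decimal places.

Var(C) = 4² + 3² + 2·[12·(-0.06)] = 25 − 1.44 = 23.56.
Under uncorrelated errors the observed covariances equal the true-score covariances, so only the own-variance terms attenuate.
True-score variance = [4²·0.79 + 3²·0.74] − 1.44 = 19.3 − 1.44 = 17.86.
Reliability = 17.86 / 23.56 = 0.7581.

0.7581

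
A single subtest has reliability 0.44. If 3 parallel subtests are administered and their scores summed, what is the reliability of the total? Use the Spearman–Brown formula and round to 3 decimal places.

0.702

ρ_k = kρ / (1 + (k−1)ρ) = 3·0.44 / (1 + 2·0.44) = 1.320 / 1.880 = 0.702.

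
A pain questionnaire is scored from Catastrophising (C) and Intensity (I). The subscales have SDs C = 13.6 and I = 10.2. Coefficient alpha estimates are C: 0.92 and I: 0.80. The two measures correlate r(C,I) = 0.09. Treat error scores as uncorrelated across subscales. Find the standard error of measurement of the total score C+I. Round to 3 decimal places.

Var(total) = 289 + 24.9696 = 313.97.
True-score variance = 253.395 + 24.9696 = 278.365, so reliability = 0.8866.
Error variance = 313.97 − 278.365 = 35.6048; SEM = √35.6048 = 5.967.

5.967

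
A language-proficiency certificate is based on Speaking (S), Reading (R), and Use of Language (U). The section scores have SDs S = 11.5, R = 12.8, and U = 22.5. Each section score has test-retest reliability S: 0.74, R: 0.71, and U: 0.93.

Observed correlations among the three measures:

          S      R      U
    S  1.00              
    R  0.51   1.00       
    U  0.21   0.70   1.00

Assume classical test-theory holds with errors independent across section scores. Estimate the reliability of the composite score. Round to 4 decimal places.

Var(S+R+U) = 11.5² + 12.8² + 22.5² + 2·[11.5·12.8·0.51 + 11.5·22.5·0.21 + 12.8·22.5·0.70] = 802.34 + 662.019 = 1464.36.
Under uncorrelated errors the observed covariances equal the true-score covariances, so only the own-variance terms attenuate.
True-score variance = [11.5²·0.74 + 12.8²·0.71 + 22.5²·0.93] + 662.019 = 685.004 + 662.019 = 1347.02.
Reliability = 1347.02 / 1464.36 = 0.9199.

0.9199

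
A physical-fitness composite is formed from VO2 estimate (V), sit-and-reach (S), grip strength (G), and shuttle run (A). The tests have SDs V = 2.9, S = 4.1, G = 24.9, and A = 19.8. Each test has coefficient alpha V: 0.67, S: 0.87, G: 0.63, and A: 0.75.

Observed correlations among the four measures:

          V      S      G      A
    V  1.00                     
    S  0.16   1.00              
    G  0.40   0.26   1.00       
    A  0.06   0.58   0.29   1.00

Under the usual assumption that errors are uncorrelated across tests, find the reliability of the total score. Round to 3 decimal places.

0.784

Var(V+S+G+A) = 2.9² + 4.1² + 24.9² + 19.8² + 2·[2.9·4.1·0.16 + 2.9·24.9·0.40 + 2.9·19.8·0.06 + 4.1·24.9·0.26 + 4.1·19.8·0.58 + 24.9·19.8·0.29] = 1037.27 + 501.67 = 1538.94.
Under uncorrelated errors the observed covariances equal the true-score covariances, so only the own-variance terms attenuate.
True-score variance = [2.9²·0.67 + 4.1²·0.87 + 24.9²·0.63 + 19.8²·0.75] + 501.67 = 704.896 + 501.67 = 1206.57.
Reliability = 1206.57 / 1538.94 = 0.784.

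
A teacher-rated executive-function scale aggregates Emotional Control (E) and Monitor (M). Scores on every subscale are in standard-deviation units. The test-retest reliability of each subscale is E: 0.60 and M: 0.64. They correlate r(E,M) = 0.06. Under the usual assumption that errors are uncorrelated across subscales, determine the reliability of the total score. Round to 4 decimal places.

Var(E+M) = 2 + 2·[0.06] = 2 + 0.12 = 2.12.
With uncorrelated errors the cross-covariances are all true-score covariance, so they carry over unchanged; only the diagonal terms shrink to ρᵢσᵢ².
True-score variance = [0.60 + 0.64] + 0.12 = 1.24 + 0.12 = 1.36.
Reliability = 1.36 / 2.12 = 0.6415.

0.6415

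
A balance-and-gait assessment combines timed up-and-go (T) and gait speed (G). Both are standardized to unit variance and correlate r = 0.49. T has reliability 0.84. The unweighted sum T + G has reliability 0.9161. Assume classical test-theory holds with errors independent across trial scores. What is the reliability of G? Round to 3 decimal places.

Var(T+G) = 2 + 2·0.49 = 2.980.
True-score variance = ρ_T + ρ_G + 2·0.49, so 0.9161 = (0.84 + ρ_G + 0.98) / 2.980.
ρ_G = 0.9161·2.980 − 0.84 − 0.98 = 0.910.

0.910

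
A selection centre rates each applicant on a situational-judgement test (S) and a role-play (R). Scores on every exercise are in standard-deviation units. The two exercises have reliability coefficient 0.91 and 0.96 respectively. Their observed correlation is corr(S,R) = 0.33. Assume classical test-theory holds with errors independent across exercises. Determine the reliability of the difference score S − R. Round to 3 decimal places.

0.903

Var(S−R) = 1 + 1 − 2·0.33 = 2 − 0.66 = 1.34.
Because errors are independent across components, Cov(Tᵢ,Tⱼ) = Cov(Xᵢ,Xⱼ); the off-diagonal part of the true-score variance is the same as above.
True-score variance = [0.91 + 0.96] − 0.66 = 1.87 − 0.66 = 1.21.
Reliability = 1.21 / 1.34 = 0.903.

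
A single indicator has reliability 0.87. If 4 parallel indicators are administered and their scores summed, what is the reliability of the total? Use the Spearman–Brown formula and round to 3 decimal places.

ρ_k = kρ / (1 + (k−1)ρ) = 4·0.87 / (1 + 3·0.87) = 3.480 / 3.610 = 0.964.

0.964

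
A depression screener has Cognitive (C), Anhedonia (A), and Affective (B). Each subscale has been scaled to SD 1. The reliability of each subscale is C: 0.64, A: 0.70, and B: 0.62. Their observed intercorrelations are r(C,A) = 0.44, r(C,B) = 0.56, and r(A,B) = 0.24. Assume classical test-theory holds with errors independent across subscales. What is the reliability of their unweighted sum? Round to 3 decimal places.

0.810

Var(C+A+B) = 3 + 2·[0.44 + 0.56 + 0.24] = 3 + 2.48 = 5.48.
Under uncorrelated errors the observed covariances equal the true-score covariances, so only the own-variance terms attenuate.
True-score variance = [0.64 + 0.70 + 0.62] + 2.48 = 1.96 + 2.48 = 4.44.
Reliability = 4.44 / 5.48 = 0.810.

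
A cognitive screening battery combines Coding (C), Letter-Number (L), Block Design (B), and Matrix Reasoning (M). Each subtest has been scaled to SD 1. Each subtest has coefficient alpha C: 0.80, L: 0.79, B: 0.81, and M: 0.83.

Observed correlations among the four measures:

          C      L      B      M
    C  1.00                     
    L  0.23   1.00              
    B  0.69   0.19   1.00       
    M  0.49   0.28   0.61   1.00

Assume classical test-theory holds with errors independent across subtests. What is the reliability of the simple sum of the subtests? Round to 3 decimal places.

Var(C+L+B+M) = 4 + 2·[0.23 + 0.69 + 0.49 + 0.19 + 0.28 + 0.61] = 4 + 4.98 = 8.98.
With uncorrelated errors the cross-covariances are all true-score covariance, so they carry over unchanged; only the diagonal terms shrink to ρᵢσᵢ².
True-score variance = [0.80 + 0.79 + 0.81 + 0.83] + 4.98 = 3.23 + 4.98 = 8.21.
Reliability = 8.21 / 8.98 = 0.914.

0.914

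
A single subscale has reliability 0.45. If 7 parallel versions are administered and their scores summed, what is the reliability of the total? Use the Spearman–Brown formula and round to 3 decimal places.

ρ_k = kρ / (1 + (k−1)ρ) = 7·0.45 / (1 + 6·0.45) = 3.150 / 3.700 = 0.851.

0.851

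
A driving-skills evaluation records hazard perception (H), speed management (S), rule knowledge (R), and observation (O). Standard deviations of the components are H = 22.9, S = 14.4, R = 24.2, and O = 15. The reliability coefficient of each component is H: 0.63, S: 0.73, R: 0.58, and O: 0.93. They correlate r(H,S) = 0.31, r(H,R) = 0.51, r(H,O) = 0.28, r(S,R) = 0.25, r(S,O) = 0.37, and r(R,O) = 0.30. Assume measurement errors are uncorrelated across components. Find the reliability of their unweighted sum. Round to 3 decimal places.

0.833

Var(H+S+R+O) = 22.9² + 14.4² + 24.2² + 15² + 2·[22.9·14.4·0.31 + 22.9·24.2·0.51 + 22.9·15·0.28 + 14.4·24.2·0.25 + 14.4·15·0.37 + 24.2·15·0.30] = 1542.41 + 1513.95 = 3056.36.
Under uncorrelated errors the observed covariances equal the true-score covariances, so only the own-variance terms attenuate.
True-score variance = [22.9²·0.63 + 14.4²·0.73 + 24.2²·0.58 + 15²·0.93] + 1513.95 = 1030.67 + 1513.95 = 2544.63.
Reliability = 2544.63 / 3056.36 = 0.833.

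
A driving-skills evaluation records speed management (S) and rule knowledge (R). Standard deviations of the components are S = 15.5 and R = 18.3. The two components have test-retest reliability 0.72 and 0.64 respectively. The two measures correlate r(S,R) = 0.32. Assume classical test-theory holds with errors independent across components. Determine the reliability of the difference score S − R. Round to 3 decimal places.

0.523

Var(S−R) = 15.5² + 18.3² − 2·15.5·18.3·0.32 = 575.14 − 181.536 = 393.604.
With uncorrelated errors the cross-covariances are all true-score covariance, so they carry over unchanged; only the diagonal terms shrink to ρᵢσᵢ².
True-score variance = [15.5²·0.72 + 18.3²·0.64] − 181.536 = 387.31 − 181.536 = 205.774.
Reliability = 205.774 / 393.604 = 0.523.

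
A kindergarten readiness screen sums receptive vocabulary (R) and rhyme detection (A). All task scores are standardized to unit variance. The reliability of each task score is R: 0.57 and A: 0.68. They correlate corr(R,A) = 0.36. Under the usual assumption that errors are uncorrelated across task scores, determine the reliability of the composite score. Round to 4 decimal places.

Var(R+A) = 2 + 2·[0.36] = 2 + 0.72 = 2.72.
Because errors are independent across components, Cov(Tᵢ,Tⱼ) = Cov(Xᵢ,Xⱼ); the off-diagonal part of the true-score variance is the same as above.
True-score variance = [0.57 + 0.68] + 0.72 = 1.25 + 0.72 = 1.97.
Reliability = 1.97 / 2.72 = 0.7243.

0.7243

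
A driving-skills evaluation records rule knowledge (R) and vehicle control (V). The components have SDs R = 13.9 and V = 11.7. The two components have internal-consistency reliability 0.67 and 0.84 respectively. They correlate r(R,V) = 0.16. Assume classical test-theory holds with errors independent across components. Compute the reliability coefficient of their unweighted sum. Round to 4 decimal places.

0.7758

Var(R+V) = 13.9² + 11.7² + 2·[13.9·11.7·0.16] = 330.1 + 52.0416 = 382.142.
Under uncorrelated errors the observed covariances equal the true-score covariances, so only the own-variance terms attenuate.
True-score variance = [13.9²·0.67 + 11.7²·0.84] + 52.0416 = 244.438 + 52.0416 = 296.48.
Reliability = 296.48 / 382.142 = 0.7758.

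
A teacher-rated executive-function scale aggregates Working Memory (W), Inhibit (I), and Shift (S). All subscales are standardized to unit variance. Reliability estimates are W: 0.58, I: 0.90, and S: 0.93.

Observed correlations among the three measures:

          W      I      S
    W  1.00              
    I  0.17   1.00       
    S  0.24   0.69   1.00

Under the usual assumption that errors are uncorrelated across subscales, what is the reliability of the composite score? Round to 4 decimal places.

Var(W+I+S) = 3 + 2·[0.17 + 0.24 + 0.69] = 3 + 2.2 = 5.2.
Because errors are independent across components, Cov(Tᵢ,Tⱼ) = Cov(Xᵢ,Xⱼ); the off-diagonal part of the true-score variance is the same as above.
True-score variance = [0.58 + 0.90 + 0.93] + 2.2 = 2.41 + 2.2 = 4.61.
Reliability = 4.61 / 5.2 = 0.8865.

0.8865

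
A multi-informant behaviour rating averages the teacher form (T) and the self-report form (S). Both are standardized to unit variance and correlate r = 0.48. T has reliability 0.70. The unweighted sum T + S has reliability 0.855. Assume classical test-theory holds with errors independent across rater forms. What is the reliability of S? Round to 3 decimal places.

Var(T+S) = 2 + 2·0.48 = 2.960.
True-score variance = ρ_T + ρ_S + 2·0.48, so 0.855 = (0.70 + ρ_S + 0.96) / 2.960.
ρ_S = 0.855·2.960 − 0.70 − 0.96 = 0.871.

0.871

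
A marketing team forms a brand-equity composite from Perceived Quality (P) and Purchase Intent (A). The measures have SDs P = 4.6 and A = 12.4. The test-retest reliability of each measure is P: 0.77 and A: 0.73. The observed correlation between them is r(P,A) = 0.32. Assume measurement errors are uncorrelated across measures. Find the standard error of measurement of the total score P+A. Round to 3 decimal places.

6.810

Var(total) = 174.92 + 36.5056 = 211.426.
True-score variance = 128.538 + 36.5056 = 165.044, so reliability = 0.7806.
Error variance = 211.426 − 165.044 = 46.382; SEM = √46.382 = 6.810.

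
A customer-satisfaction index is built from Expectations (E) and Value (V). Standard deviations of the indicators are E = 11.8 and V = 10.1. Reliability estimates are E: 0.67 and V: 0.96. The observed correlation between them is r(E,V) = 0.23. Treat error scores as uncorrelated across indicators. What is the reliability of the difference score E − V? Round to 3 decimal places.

0.732

Var(E−V) = 11.8² + 10.1² − 2·11.8·10.1·0.23 = 241.25 − 54.8228 = 186.427.
Under uncorrelated errors the observed covariances equal the true-score covariances, so only the own-variance terms attenuate.
True-score variance = [11.8²·0.67 + 10.1²·0.96] − 54.8228 = 191.22 − 54.8228 = 136.398.
Reliability = 136.398 / 186.427 = 0.732.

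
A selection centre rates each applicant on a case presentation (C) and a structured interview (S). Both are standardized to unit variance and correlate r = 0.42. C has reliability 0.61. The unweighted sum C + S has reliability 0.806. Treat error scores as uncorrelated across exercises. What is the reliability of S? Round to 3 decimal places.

Var(C+S) = 2 + 2·0.42 = 2.840.
True-score variance = ρ_C + ρ_S + 2·0.42, so 0.806 = (0.61 + ρ_S + 0.84) / 2.840.
ρ_S = 0.806·2.840 − 0.61 − 0.84 = 0.839.

0.839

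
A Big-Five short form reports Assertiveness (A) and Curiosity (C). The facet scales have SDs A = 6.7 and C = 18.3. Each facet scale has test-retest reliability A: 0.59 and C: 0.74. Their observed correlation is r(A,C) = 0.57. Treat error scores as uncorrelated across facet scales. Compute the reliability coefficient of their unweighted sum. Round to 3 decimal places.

0.797

Var(A+C) = 6.7² + 18.3² + 2·[6.7·18.3·0.57] = 379.78 + 139.775 = 519.555.
Under uncorrelated errors the observed covariances equal the true-score covariances, so only the own-variance terms attenuate.
True-score variance = [6.7²·0.59 + 18.3²·0.74] + 139.775 = 274.304 + 139.775 = 414.079.
Reliability = 414.079 / 519.555 = 0.797.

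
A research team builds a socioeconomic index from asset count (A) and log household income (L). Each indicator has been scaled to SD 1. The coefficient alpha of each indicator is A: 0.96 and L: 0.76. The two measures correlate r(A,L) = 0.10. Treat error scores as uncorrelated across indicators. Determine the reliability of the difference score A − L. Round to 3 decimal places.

Var(A−L) = 1 + 1 − 2·0.10 = 2 − 0.2 = 1.8.
Under uncorrelated errors the observed covariances equal the true-score covariances, so only the own-variance terms attenuate.
True-score variance = [0.96 + 0.76] − 0.2 = 1.72 − 0.2 = 1.52.
Reliability = 1.52 / 1.8 = 0.844.

0.844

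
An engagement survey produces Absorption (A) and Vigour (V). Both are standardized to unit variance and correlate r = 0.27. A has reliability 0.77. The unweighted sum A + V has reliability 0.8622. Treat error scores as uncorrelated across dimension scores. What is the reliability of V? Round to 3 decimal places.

0.880

Var(A+V) = 2 + 2·0.27 = 2.540.
True-score variance = ρ_A + ρ_V + 2·0.27, so 0.8622 = (0.77 + ρ_V + 0.54) / 2.540.
ρ_V = 0.8622·2.540 − 0.77 − 0.54 = 0.880.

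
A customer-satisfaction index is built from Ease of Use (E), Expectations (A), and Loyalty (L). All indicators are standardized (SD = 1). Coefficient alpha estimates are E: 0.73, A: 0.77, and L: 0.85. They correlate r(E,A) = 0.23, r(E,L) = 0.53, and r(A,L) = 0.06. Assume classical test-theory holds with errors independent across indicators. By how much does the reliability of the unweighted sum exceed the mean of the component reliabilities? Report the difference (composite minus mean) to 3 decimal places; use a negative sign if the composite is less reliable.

Var(sum) = 3 + 1.64 = 4.64; true-score variance = 2.35 + 1.64 = 3.99; composite reliability = 0.8599.
Mean component reliability = 0.7833.
Difference = 0.8599 − 0.7833 = 0.077.

0.077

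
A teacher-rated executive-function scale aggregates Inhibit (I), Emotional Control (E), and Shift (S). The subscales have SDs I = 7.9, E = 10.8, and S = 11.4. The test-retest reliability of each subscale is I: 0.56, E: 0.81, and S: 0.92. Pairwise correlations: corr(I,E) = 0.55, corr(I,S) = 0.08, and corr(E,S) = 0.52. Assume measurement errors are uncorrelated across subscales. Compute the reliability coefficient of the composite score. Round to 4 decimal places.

0.8899

Var(I+E+S) = 7.9² + 10.8² + 11.4² + 2·[7.9·10.8·0.55 + 7.9·11.4·0.08 + 10.8·11.4·0.52] = 309.01 + 236.306 = 545.316.
Under uncorrelated errors the observed covariances equal the true-score covariances, so only the own-variance terms attenuate.
True-score variance = [7.9²·0.56 + 10.8²·0.81 + 11.4²·0.92] + 236.306 = 248.991 + 236.306 = 485.298.
Reliability = 485.298 / 545.316 = 0.8899.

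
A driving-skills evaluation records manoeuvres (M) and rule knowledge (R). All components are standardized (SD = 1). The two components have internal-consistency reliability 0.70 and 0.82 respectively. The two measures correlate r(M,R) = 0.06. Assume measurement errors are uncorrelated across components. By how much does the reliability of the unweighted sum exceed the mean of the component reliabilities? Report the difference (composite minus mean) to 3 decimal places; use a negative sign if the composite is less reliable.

Var(sum) = 2 + 0.12 = 2.12; true-score variance = 1.52 + 0.12 = 1.64; composite reliability = 0.7736.
Mean component reliability = 0.7600.
Difference = 0.7736 − 0.7600 = 0.014.

0.014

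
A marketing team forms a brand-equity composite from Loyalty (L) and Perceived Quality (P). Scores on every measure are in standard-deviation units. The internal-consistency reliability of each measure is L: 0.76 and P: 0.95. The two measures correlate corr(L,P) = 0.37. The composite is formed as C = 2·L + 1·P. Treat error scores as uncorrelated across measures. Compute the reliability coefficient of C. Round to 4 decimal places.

Var(C) = 2² + 1 + 2·[2·0.37] = 5 + 1.48 = 6.48.
Under uncorrelated errors the observed covariances equal the true-score covariances, so only the own-variance terms attenuate.
True-score variance = [2²·0.76 + 0.95] + 1.48 = 3.99 + 1.48 = 5.47.
Reliability = 5.47 / 6.48 = 0.8441.

0.8441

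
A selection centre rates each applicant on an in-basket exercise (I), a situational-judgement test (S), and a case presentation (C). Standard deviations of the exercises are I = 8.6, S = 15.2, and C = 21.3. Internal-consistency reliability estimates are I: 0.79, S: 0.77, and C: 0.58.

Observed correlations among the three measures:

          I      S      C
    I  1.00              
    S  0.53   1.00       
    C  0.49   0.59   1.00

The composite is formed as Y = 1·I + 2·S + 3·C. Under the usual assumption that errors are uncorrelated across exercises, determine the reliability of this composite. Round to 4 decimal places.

0.7627

Var(Y) = 8.6² + 2²·15.2² + 3²·21.3² + 2·[2·8.6·15.2·0.53 + 3·8.6·21.3·0.49 + 6·15.2·21.3·0.59] = 5081.33 + 3107.9 = 8189.23.
With uncorrelated errors the cross-covariances are all true-score covariance, so they carry over unchanged; only the diagonal terms shrink to ρᵢσᵢ².
True-score variance = [8.6²·0.79 + 2²·15.2²·0.77 + 3²·21.3²·0.58] + 3107.9 = 3138.29 + 3107.9 = 6246.19.
Reliability = 6246.19 / 8189.23 = 0.7627.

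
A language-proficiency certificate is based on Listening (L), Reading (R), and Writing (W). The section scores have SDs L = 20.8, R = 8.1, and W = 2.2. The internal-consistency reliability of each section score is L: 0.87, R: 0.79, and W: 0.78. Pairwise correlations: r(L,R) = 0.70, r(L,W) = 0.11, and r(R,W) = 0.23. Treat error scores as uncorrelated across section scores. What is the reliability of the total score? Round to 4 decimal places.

Var(L+R+W) = 20.8² + 8.1² + 2.2² + 2·[20.8·8.1·0.70 + 20.8·2.2·0.11 + 8.1·2.2·0.23] = 503.09 + 254.136 = 757.226.
Because errors are independent across components, Cov(Tᵢ,Tⱼ) = Cov(Xᵢ,Xⱼ); the off-diagonal part of the true-score variance is the same as above.
True-score variance = [20.8²·0.87 + 8.1²·0.79 + 2.2²·0.78] + 254.136 = 432.004 + 254.136 = 686.14.
Reliability = 686.14 / 757.226 = 0.9061.

0.9061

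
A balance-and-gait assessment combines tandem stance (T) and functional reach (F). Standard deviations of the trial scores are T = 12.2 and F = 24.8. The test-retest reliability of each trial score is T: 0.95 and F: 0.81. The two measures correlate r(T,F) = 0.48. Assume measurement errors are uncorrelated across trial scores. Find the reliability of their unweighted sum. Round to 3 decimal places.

Var(T+F) = 12.2² + 24.8² + 2·[12.2·24.8·0.48] = 763.88 + 290.458 = 1054.34.
Under uncorrelated errors the observed covariances equal the true-score covariances, so only the own-variance terms attenuate.
True-score variance = [12.2²·0.95 + 24.8²·0.81] + 290.458 = 639.58 + 290.458 = 930.038.
Reliability = 930.038 / 1054.34 = 0.882.

0.882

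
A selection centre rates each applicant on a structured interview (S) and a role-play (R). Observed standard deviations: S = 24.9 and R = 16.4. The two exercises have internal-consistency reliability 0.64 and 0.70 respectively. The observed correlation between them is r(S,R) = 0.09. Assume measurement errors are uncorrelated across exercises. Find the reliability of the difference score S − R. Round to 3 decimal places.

0.627

Var(S−R) = 24.9² + 16.4² − 2·24.9·16.4·0.09 = 888.97 − 73.5048 = 815.465.
Because errors are independent across components, Cov(Tᵢ,Tⱼ) = Cov(Xᵢ,Xⱼ); the off-diagonal part of the true-score variance is the same as above.
True-score variance = [24.9²·0.64 + 16.4²·0.70] − 73.5048 = 585.078 − 73.5048 = 511.574.
Reliability = 511.574 / 815.465 = 0.627.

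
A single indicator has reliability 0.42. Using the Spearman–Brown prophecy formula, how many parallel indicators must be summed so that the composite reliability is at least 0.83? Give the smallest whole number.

7

k ≥ ρ*(1−ρ₁)/(ρ₁(1−ρ*)) = 0.83·0.58 / (0.42·0.17) = 6.742.
Smallest integer k = 7.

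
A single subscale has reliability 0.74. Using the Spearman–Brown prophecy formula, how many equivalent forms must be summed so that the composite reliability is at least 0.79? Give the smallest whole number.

k ≥ ρ*(1−ρ₁)/(ρ₁(1−ρ*)) = 0.79·0.26 / (0.74·0.21) = 1.322.
Smallest integer k = 2.

2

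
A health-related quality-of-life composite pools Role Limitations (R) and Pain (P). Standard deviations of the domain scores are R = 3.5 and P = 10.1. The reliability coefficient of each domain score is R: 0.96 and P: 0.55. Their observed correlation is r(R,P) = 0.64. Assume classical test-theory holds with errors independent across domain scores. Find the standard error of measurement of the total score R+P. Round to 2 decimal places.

Var(total) = 114.26 + 45.248 = 159.508.
True-score variance = 67.8655 + 45.248 = 113.114, so reliability = 0.7091.
Error variance = 159.508 − 113.114 = 46.3945; SEM = √46.3945 = 6.81.

6.81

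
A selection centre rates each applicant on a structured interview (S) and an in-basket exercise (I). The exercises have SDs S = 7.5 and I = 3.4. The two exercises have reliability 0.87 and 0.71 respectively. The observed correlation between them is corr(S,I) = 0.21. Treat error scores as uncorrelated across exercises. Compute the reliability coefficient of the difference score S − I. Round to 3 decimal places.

Var(S−I) = 7.5² + 3.4² − 2·7.5·3.4·0.21 = 67.81 − 10.71 = 57.1.
Under uncorrelated errors the observed covariances equal the true-score covariances, so only the own-variance terms attenuate.
True-score variance = [7.5²·0.87 + 3.4²·0.71] − 10.71 = 57.1451 − 10.71 = 46.4351.
Reliability = 46.4351 / 57.1 = 0.813.

0.813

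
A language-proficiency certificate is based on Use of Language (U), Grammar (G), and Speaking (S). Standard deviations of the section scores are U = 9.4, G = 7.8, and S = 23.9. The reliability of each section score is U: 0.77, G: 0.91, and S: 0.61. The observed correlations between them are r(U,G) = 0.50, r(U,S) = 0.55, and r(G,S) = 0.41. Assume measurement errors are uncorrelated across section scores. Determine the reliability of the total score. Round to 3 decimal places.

Var(U+G+S) = 9.4² + 7.8² + 23.9² + 2·[9.4·7.8·0.50 + 9.4·23.9·0.55 + 7.8·23.9·0.41] = 720.41 + 473.31 = 1193.72.
With uncorrelated errors the cross-covariances are all true-score covariance, so they carry over unchanged; only the diagonal terms shrink to ρᵢσᵢ².
True-score variance = [9.4²·0.77 + 7.8²·0.91 + 23.9²·0.61] + 473.31 = 471.84 + 473.31 = 945.15.
Reliability = 945.15 / 1193.72 = 0.792.

0.792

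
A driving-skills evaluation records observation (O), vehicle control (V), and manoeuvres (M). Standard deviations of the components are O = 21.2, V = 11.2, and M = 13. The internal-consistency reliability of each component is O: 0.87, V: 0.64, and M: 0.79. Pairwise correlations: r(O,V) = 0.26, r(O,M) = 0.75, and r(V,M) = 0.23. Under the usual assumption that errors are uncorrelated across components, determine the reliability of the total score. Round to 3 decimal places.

Var(O+V+M) = 21.2² + 11.2² + 13² + 2·[21.2·11.2·0.26 + 21.2·13·0.75 + 11.2·13·0.23] = 743.88 + 603.845 = 1347.72.
With uncorrelated errors the cross-covariances are all true-score covariance, so they carry over unchanged; only the diagonal terms shrink to ρᵢσᵢ².
True-score variance = [21.2²·0.87 + 11.2²·0.64 + 13²·0.79] + 603.845 = 604.804 + 603.845 = 1208.65.
Reliability = 1208.65 / 1347.72 = 0.897.

0.897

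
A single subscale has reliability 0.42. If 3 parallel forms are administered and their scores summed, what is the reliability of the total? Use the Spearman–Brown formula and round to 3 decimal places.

0.685

ρ_k = kρ / (1 + (k−1)ρ) = 3·0.42 / (1 + 2·0.42) = 1.260 / 1.840 = 0.685.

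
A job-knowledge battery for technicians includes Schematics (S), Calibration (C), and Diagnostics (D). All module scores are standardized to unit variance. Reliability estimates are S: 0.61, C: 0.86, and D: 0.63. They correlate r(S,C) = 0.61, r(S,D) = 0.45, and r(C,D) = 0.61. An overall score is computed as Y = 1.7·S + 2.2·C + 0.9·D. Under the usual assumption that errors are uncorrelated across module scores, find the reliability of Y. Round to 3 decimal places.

Var(Y) = 1.7² + 2.2² + 0.9² + 2·[3.74·0.61 + 1.53·0.45 + 1.98·0.61] = 8.54 + 8.3554 = 16.8954.
With uncorrelated errors the cross-covariances are all true-score covariance, so they carry over unchanged; only the diagonal terms shrink to ρᵢσᵢ².
True-score variance = [1.7²·0.61 + 2.2²·0.86 + 0.9²·0.63] + 8.3554 = 6.4356 + 8.3554 = 14.791.
Reliability = 14.791 / 16.8954 = 0.875.

0.875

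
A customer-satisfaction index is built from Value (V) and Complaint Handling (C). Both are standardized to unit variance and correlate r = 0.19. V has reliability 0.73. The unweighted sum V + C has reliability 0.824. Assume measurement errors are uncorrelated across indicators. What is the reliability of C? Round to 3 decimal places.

0.851

Var(V+C) = 2 + 2·0.19 = 2.380.
True-score variance = ρ_V + ρ_C + 2·0.19, so 0.824 = (0.73 + ρ_C + 0.38) / 2.380.
ρ_C = 0.824·2.380 − 0.73 − 0.38 = 0.851.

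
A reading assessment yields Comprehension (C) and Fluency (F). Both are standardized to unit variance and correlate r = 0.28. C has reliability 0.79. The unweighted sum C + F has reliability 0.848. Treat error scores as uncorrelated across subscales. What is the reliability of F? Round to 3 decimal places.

Var(C+F) = 2 + 2·0.28 = 2.560.
True-score variance = ρ_C + ρ_F + 2·0.28, so 0.848 = (0.79 + ρ_F + 0.56) / 2.560.
ρ_F = 0.848·2.560 − 0.79 − 0.56 = 0.821.

0.821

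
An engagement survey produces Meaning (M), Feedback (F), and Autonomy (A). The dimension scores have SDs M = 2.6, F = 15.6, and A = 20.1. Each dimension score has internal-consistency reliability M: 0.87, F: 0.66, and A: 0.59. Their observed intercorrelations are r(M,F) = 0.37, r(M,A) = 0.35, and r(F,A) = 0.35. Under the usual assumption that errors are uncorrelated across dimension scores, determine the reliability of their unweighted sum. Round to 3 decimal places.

0.735

Var(M+F+A) = 2.6² + 15.6² + 20.1² + 2·[2.6·15.6·0.37 + 2.6·20.1·0.35 + 15.6·20.1·0.35] = 654.13 + 286.088 = 940.218.
With uncorrelated errors the cross-covariances are all true-score covariance, so they carry over unchanged; only the diagonal terms shrink to ρᵢσᵢ².
True-score variance = [2.6²·0.87 + 15.6²·0.66 + 20.1²·0.59] + 286.088 = 404.865 + 286.088 = 690.953.
Reliability = 690.953 / 940.218 = 0.735.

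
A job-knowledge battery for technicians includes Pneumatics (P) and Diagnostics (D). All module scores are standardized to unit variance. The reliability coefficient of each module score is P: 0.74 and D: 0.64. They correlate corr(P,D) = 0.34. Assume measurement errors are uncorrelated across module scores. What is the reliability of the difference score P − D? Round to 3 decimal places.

0.530

Var(P−D) = 1 + 1 − 2·0.34 = 2 − 0.68 = 1.32.
With uncorrelated errors the cross-covariances are all true-score covariance, so they carry over unchanged; only the diagonal terms shrink to ρᵢσᵢ².
True-score variance = [0.74 + 0.64] − 0.68 = 1.38 − 0.68 = 0.7.
Reliability = 0.7 / 1.32 = 0.530.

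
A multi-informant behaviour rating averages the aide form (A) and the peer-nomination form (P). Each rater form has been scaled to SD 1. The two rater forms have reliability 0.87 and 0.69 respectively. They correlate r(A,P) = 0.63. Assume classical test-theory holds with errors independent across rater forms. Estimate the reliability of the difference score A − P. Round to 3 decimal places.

Var(A−P) = 1 + 1 − 2·0.63 = 2 − 1.26 = 0.74.
With uncorrelated errors the cross-covariances are all true-score covariance, so they carry over unchanged; only the diagonal terms shrink to ρᵢσᵢ².
True-score variance = [0.87 + 0.69] − 1.26 = 1.56 − 1.26 = 0.3.
Reliability = 0.3 / 0.74 = 0.405.

0.405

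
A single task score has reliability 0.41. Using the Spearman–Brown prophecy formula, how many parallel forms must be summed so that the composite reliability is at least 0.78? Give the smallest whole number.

k ≥ ρ*(1−ρ₁)/(ρ₁(1−ρ*)) = 0.78·0.59 / (0.41·0.22) = 5.102.
Smallest integer k = 6.

6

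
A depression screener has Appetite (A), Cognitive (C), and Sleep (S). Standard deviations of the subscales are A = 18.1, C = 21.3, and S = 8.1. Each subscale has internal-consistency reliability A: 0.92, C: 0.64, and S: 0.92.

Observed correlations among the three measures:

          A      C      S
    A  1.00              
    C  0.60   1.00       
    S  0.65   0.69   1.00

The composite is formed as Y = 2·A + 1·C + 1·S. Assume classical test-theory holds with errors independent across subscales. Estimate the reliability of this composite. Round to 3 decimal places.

0.919

Var(Y) = 2²·18.1² + 21.3² + 8.1² + 2·[2·18.1·21.3·0.60 + 2·18.1·8.1·0.65 + 21.3·8.1·0.69] = 1829.74 + 1544.55 = 3374.29.
With uncorrelated errors the cross-covariances are all true-score covariance, so they carry over unchanged; only the diagonal terms shrink to ρᵢσᵢ².
True-score variance = [2²·18.1²·0.92 + 21.3²·0.64 + 8.1²·0.92] + 1544.55 = 1556.33 + 1544.55 = 3100.88.
Reliability = 3100.88 / 3374.29 = 0.919.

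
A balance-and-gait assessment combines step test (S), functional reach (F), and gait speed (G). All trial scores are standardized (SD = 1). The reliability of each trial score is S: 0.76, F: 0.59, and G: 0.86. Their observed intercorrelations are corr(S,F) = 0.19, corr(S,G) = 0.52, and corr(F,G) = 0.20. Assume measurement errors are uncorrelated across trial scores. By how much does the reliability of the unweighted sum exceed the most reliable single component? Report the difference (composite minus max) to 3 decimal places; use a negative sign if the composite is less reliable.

-0.024

Var(sum) = 3 + 1.82 = 4.82; true-score variance = 2.21 + 1.82 = 4.03; composite reliability = 0.8361.
Max component reliability = 0.8600.
Difference = 0.8361 − 0.8600 = -0.024.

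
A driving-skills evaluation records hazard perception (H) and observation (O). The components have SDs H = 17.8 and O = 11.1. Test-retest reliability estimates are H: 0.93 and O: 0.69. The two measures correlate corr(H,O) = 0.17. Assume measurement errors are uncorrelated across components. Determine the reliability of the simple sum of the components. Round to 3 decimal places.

0.881

Var(H+O) = 17.8² + 11.1² + 2·[17.8·11.1·0.17] = 440.05 + 67.1772 = 507.227.
Under uncorrelated errors the observed covariances equal the true-score covariances, so only the own-variance terms attenuate.
True-score variance = [17.8²·0.93 + 11.1²·0.69] + 67.1772 = 379.676 + 67.1772 = 446.853.
Reliability = 446.853 / 507.227 = 0.881.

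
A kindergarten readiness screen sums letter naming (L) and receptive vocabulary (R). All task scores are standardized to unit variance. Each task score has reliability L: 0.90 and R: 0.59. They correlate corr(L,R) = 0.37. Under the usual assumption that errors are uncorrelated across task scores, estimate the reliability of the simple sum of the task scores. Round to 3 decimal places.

Var(L+R) = 2 + 2·[0.37] = 2 + 0.74 = 2.74.
Under uncorrelated errors the observed covariances equal the true-score covariances, so only the own-variance terms attenuate.
True-score variance = [0.90 + 0.59] + 0.74 = 1.49 + 0.74 = 2.23.
Reliability = 2.23 / 2.74 = 0.814.

0.814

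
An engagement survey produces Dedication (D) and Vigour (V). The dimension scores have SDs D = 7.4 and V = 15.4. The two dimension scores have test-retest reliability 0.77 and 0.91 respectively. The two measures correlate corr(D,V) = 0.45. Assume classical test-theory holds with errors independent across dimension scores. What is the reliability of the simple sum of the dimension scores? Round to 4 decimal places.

0.9140

Var(D+V) = 7.4² + 15.4² + 2·[7.4·15.4·0.45] = 291.92 + 102.564 = 394.484.
Under uncorrelated errors the observed covariances equal the true-score covariances, so only the own-variance terms attenuate.
True-score variance = [7.4²·0.77 + 15.4²·0.91] + 102.564 = 257.981 + 102.564 = 360.545.
Reliability = 360.545 / 394.484 = 0.9140.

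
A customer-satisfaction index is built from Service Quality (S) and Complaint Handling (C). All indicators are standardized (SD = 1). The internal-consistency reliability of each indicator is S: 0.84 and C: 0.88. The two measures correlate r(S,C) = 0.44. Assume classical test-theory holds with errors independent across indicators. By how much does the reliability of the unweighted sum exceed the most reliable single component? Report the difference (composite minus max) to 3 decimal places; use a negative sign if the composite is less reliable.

Var(sum) = 2 + 0.88 = 2.88; true-score variance = 1.72 + 0.88 = 2.6; composite reliability = 0.9028.
Max component reliability = 0.8800.
Difference = 0.9028 − 0.8800 = 0.023.

0.023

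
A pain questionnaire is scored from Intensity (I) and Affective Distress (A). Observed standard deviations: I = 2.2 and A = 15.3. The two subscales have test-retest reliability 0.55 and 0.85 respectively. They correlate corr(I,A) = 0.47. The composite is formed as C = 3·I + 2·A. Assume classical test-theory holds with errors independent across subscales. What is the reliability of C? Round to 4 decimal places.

Var(C) = 3²·2.2² + 2²·15.3² + 2·[6·2.2·15.3·0.47] = 979.92 + 189.842 = 1169.76.
Under uncorrelated errors the observed covariances equal the true-score covariances, so only the own-variance terms attenuate.
True-score variance = [3²·2.2²·0.55 + 2²·15.3²·0.85] + 189.842 = 819.864 + 189.842 = 1009.71.
Reliability = 1009.71 / 1169.76 = 0.8632.

0.8632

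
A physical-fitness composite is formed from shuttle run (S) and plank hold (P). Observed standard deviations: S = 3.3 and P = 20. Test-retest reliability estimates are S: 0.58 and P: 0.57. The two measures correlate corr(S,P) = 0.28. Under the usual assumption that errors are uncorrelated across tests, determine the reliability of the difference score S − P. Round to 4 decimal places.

0.5278

Var(S−P) = 3.3² + 20² − 2·3.3·20·0.28 = 410.89 − 36.96 = 373.93.
With uncorrelated errors the cross-covariances are all true-score covariance, so they carry over unchanged; only the diagonal terms shrink to ρᵢσᵢ².
True-score variance = [3.3²·0.58 + 20²·0.57] − 36.96 = 234.316 − 36.96 = 197.356.
Reliability = 197.356 / 373.93 = 0.5278.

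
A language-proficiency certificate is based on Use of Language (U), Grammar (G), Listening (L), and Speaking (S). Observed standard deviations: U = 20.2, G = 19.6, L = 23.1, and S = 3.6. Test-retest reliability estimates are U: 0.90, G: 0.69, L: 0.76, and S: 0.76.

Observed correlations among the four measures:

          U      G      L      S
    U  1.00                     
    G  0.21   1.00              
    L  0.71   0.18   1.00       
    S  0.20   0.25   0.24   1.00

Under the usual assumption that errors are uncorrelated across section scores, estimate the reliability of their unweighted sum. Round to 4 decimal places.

0.8805

Var(U+G+L+S) = 20.2² + 19.6² + 23.1² + 3.6² + 2·[20.2·19.6·0.21 + 20.2·23.1·0.71 + 20.2·3.6·0.20 + 19.6·23.1·0.18 + 19.6·3.6·0.25 + 23.1·3.6·0.24] = 1338.77 + 1096.17 = 2434.94.
With uncorrelated errors the cross-covariances are all true-score covariance, so they carry over unchanged; only the diagonal terms shrink to ρᵢσᵢ².
True-score variance = [20.2²·0.90 + 19.6²·0.69 + 23.1²·0.76 + 3.6²·0.76] + 1096.17 = 1047.7 + 1096.17 = 2143.86.
Reliability = 2143.86 / 2434.94 = 0.8805.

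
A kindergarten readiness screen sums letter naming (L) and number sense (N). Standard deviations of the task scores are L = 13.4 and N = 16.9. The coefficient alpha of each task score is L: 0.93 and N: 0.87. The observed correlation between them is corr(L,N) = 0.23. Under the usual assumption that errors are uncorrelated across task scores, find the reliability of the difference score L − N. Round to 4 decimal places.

Var(L−N) = 13.4² + 16.9² − 2·13.4·16.9·0.23 = 465.17 − 104.172 = 360.998.
With uncorrelated errors the cross-covariances are all true-score covariance, so they carry over unchanged; only the diagonal terms shrink to ρᵢσᵢ².
True-score variance = [13.4²·0.93 + 16.9²·0.87] − 104.172 = 415.471 − 104.172 = 311.3.
Reliability = 311.3 / 360.998 = 0.8623.

0.8623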